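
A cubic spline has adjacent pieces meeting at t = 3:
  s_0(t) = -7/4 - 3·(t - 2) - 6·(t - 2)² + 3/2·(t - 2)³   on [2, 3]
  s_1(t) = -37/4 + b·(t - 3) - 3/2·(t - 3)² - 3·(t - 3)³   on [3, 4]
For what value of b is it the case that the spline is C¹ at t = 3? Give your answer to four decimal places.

s_0'(t) = -3 - 12·(t - 2) + 9/2·(t - 2)², so s_0'(3) = -21/2. On the right, s_1'(3) = b, so b = -21/2.

-10.5000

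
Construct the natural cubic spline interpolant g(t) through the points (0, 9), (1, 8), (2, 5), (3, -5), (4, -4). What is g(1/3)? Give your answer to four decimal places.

Write m_i for g''(x_i). With h_i = 1, 1, 1, 1 and divided differences Δ_i = -1, -3, -10, 1, the continuity of g' gives the tridiagonal system
  1·m_0 + 4·m_1 + 1·m_2 = 6(Δ_1 - Δ_0) = -12
  1·m_1 + 4·m_2 + 1·m_3 = 6(Δ_2 - Δ_1) = -42
  1·m_2 + 4·m_3 + 1·m_4 = 6(Δ_3 - Δ_2) = 66
Natural end conditions: m_0 = m_4 = 0.
Solving: m_0 = 0, m_1 = 27/28, m_2 = -111/7, m_3 = 573/28, m_4 = 0.
On [0, 1], g(t) = 9 - 65/56·t + 0·t² + 9/56·t³.
With t = 1/3: g(1/3) = 181/21.

8.6190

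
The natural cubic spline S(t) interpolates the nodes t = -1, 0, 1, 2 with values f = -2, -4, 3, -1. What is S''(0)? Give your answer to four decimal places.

With M_i denoting the second derivative at x_i, h_i = 1, 1, 1, and Δ_i = (y_(i+1) − y_i)/h_i = -2, 7, -4:
  1·M_0 + 4·M_1 + 1·M_2 = 6(Δ_1 - Δ_0) = 54
  1·M_1 + 4·M_2 + 1·M_3 = 6(Δ_2 - Δ_1) = -66
Natural end conditions: M_0 = M_3 = 0.
Hence M_0 = 0, M_1 = 94/5, M_2 = -106/5, M_3 = 0.

18.8000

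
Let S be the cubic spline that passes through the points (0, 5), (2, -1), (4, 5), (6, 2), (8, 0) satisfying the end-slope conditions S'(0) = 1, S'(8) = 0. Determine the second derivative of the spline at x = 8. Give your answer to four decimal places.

0.6518

Put σ_i = S'' at the i-th knot. Here h = (2, 2, 2, 2) and Δ = (-3, 3, -3/2, -1), so the interior equations h_(i-1)·σ_(i-1) + 2(h_(i-1)+h_i)·σ_i + h_i·σ_(i+1) = 6(Δ_i − Δ_(i-1)) read
  2·σ_0 + 8·σ_1 + 2·σ_2 = 6(Δ_1 - Δ_0) = 36
  2·σ_1 + 8·σ_2 + 2·σ_3 = 6(Δ_2 - Δ_1) = -27
  2·σ_2 + 8·σ_3 + 2·σ_4 = 6(Δ_3 - Δ_2) = 3
Clamped end conditions give two more equations: 2h_0·σ_0 + h_0·σ_1 = 6(Δ_0 - S'(0)) = -24 and h_3·σ_3 + 2h_3·σ_4 = 6(S'(8) - Δ_3) = 6.
Forward elimination and back-substitution give σ_0 = -1151/112, σ_1 = 479/56, σ_2 = -95/16, σ_3 = 95/56, σ_4 = 73/112.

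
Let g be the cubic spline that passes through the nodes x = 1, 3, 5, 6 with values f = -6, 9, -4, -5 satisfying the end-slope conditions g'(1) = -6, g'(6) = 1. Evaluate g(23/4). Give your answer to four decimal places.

Let σ_i = g''(x_i). Step sizes h_i = 2, 2, 1; slopes of the chords Δ_i = (y_(i+1) - y_i)/h_i = 15/2, -13/2, -1.
  2·σ_0 + 8·σ_1 + 2·σ_2 = 6(Δ_1 - Δ_0) = -84
  2·σ_1 + 6·σ_2 + 1·σ_3 = 6(Δ_2 - Δ_1) = 33
Clamped end conditions give two more equations: 2h_0·σ_0 + h_0·σ_1 = 6(Δ_0 - g'(1)) = 81 and h_2·σ_2 + 2h_2·σ_3 = 6(g'(6) - Δ_2) = 12.
Solving: σ_0 = 712/23, σ_1 = -985/46, σ_2 = 292/23, σ_3 = -8/23.
On [5, 6], g(x) = -4 - 119/23·(x - 5) + 146/23·(x - 5)² - 50/23·(x - 5)³.
With (x - 5) = 3/4: g(23/4) = -3847/736.

-5.2269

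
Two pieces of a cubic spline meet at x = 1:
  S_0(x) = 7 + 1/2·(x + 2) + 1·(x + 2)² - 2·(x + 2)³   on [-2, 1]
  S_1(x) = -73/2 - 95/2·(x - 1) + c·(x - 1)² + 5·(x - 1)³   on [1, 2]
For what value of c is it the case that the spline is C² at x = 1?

-17

S_0''(x) = 2 - 12·(x + 2), so S_0''(1) = -34. On the right, S_1''(1) = 2c, so c = -17.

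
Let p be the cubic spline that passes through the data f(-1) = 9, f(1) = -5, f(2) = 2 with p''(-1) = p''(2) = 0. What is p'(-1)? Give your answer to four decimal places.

-11.6667

With M_i denoting the second derivative at x_i, h_i = 2, 1, and Δ_i = (y_(i+1) − y_i)/h_i = -7, 7:
  2·M_0 + 6·M_1 + 1·M_2 = 6(Δ_1 - Δ_0) = 84
Natural end conditions: M_0 = M_2 = 0.
Solving the tridiagonal system: M_0 = 0, M_1 = 14, M_2 = 0.
On [-1, 1], p'(x) = b_0 + 2c_0·(x + 1) + 3d_0·(x + 1)² with b_0 = Δ_0 - h_0(2M_0 + M_1)/6 = -35/3, c_0 = M_0/2 = 0, d_0 = (M_1 - M_0)/(6h_0) = 7/6. So p'(-1) = -35/3.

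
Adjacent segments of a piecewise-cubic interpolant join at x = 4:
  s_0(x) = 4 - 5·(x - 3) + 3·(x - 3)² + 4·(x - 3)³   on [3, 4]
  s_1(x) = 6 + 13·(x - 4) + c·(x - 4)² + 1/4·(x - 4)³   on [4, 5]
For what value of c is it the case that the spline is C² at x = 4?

s_0''(x) = 6 + 24·(x - 3), so s_0''(4) = 30. On the right, s_1''(4) = 2c, so c = 15.

15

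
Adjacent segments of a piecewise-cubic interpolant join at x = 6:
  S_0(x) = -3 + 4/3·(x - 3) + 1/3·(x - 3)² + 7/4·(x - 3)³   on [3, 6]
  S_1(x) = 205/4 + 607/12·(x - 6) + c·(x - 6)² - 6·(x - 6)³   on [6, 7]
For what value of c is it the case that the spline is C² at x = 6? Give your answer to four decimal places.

S_0''(x) = 2/3 + 21/2·(x - 3), so S_0''(6) = 193/6. On the right, S_1''(6) = 2c, so c = 193/12.

16.0833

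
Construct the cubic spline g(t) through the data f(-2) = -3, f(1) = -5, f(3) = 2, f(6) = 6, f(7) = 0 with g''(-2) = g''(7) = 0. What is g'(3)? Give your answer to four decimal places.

Write m_i for g''(x_i). With h_i = 3, 2, 3, 1 and divided differences Δ_i = -2/3, 7/2, 4/3, -6, the continuity of g' gives the tridiagonal system
  3·m_0 + 10·m_1 + 2·m_2 = 6(Δ_1 - Δ_0) = 25
  2·m_1 + 10·m_2 + 3·m_3 = 6(Δ_2 - Δ_1) = -13
  3·m_2 + 8·m_3 + 1·m_4 = 6(Δ_3 - Δ_2) = -44
Natural end conditions: m_0 = m_4 = 0.
Forward elimination and back-substitution give m_0 = 0, m_1 = 573/226, m_2 = -20/113, m_3 = -614/113, m_4 = 0.
On [3, 6], g'(t) = b_2 + 2c_2·(t - 3) + 3d_2·(t - 3)² with b_2 = Δ_2 - h_2(2m_2 + m_3)/6 = 1433/339, c_2 = m_2/2 = -10/113, d_2 = (m_3 - m_2)/(6h_2) = -33/113. So g'(3) = 1433/339.

4.2271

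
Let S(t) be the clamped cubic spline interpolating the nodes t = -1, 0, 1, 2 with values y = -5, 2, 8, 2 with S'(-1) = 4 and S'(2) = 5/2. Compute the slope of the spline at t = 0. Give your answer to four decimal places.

9.5000

Let σ_i = S''(x_i). Step sizes h_i = 1, 1, 1; slopes of the chords Δ_i = (y_(i+1) - y_i)/h_i = 7, 6, -6.
  1·σ_0 + 4·σ_1 + 1·σ_2 = 6(Δ_1 - Δ_0) = -6
  1·σ_1 + 4·σ_2 + 1·σ_3 = 6(Δ_2 - Δ_1) = -72
Clamped end conditions give two more equations: 2h_0·σ_0 + h_0·σ_1 = 6(Δ_0 - S'(-1)) = 18 and h_2·σ_2 + 2h_2·σ_3 = 6(S'(2) - Δ_2) = 51.
Hence σ_0 = 7, σ_1 = 4, σ_2 = -29, σ_3 = 40.
On [0, 1], S'(t) = b_1 + 2c_1·t + 3d_1·t² with b_1 = Δ_1 - h_1(2σ_1 + σ_2)/6 = 19/2, c_1 = σ_1/2 = 2, d_1 = (σ_2 - σ_1)/(6h_1) = -11/2. So S'(0) = 19/2.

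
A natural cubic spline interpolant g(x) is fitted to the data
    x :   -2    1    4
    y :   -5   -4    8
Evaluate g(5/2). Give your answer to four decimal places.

Let M_i = g''(x_i). Step sizes h_i = 3, 3; slopes of the chords Δ_i = (y_(i+1) - y_i)/h_i = 1/3, 4.
  3·M_0 + 12·M_1 + 3·M_2 = 6(Δ_1 - Δ_0) = 22
Natural end conditions: M_0 = M_2 = 0.
Forward elimination and back-substitution give M_0 = 0, M_1 = 11/6, M_2 = 0.
On [1, 4], g(x) = -4 + 13/6·(x - 1) + 11/12·(x - 1)² - 11/108·(x - 1)³.
With (x - 1) = 3/2: g(5/2) = 31/32.

0.9688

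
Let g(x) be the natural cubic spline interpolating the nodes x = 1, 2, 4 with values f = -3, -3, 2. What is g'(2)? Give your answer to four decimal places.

0.8333

With σ_i denoting the second derivative at x_i, h_i = 1, 2, and Δ_i = (y_(i+1) − y_i)/h_i = 0, 5/2:
  1·σ_0 + 6·σ_1 + 2·σ_2 = 6(Δ_1 - Δ_0) = 15
Natural end conditions: σ_0 = σ_2 = 0.
Hence σ_0 = 0, σ_1 = 5/2, σ_2 = 0.
On [2, 4], g'(x) = b_1 + 2c_1·(x - 2) + 3d_1·(x - 2)² with b_1 = Δ_1 - h_1(2σ_1 + σ_2)/6 = 5/6, c_1 = σ_1/2 = 5/4, d_1 = (σ_2 - σ_1)/(6h_1) = -5/24. So g'(2) = 5/6.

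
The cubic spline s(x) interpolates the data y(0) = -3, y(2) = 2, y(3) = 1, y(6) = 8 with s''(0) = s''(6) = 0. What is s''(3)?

3

Put M_i = s'' at the i-th knot. Here h = (2, 1, 3) and Δ = (5/2, -1, 7/3), so the interior equations h_(i-1)·M_(i-1) + 2(h_(i-1)+h_i)·M_i + h_i·M_(i+1) = 6(Δ_i − Δ_(i-1)) read
  2·M_0 + 6·M_1 + 1·M_2 = 6(Δ_1 - Δ_0) = -21
  1·M_1 + 8·M_2 + 3·M_3 = 6(Δ_2 - Δ_1) = 20
Natural end conditions: M_0 = M_3 = 0.
Hence M_0 = 0, M_1 = -4, M_2 = 3, M_3 = 0.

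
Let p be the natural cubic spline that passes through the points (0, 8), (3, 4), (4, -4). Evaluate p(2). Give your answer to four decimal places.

Write M_i for p''(x_i). With h_i = 3, 1 and divided differences Δ_i = -4/3, -8, the continuity of p' gives the tridiagonal system
  3·M_0 + 8·M_1 + 1·M_2 = 6(Δ_1 - Δ_0) = -40
Natural end conditions: M_0 = M_2 = 0.
Solving: M_0 = 0, M_1 = -5, M_2 = 0.
On [0, 3], p(x) = 8 + 7/6·x + 0·x² - 5/18·x³.
With x = 2: p(2) = 73/9.

8.1111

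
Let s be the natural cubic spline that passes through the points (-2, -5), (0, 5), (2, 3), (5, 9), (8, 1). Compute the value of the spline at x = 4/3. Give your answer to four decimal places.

3.7880

Put m_i = s'' at the i-th knot. Here h = (2, 2, 3, 3) and Δ = (5, -1, 2, -8/3), so the interior equations h_(i-1)·m_(i-1) + 2(h_(i-1)+h_i)·m_i + h_i·m_(i+1) = 6(Δ_i − Δ_(i-1)) read
  2·m_0 + 8·m_1 + 2·m_2 = 6(Δ_1 - Δ_0) = -36
  2·m_1 + 10·m_2 + 3·m_3 = 6(Δ_2 - Δ_1) = 18
  3·m_2 + 12·m_3 + 3·m_4 = 6(Δ_3 - Δ_2) = -28
Natural end conditions: m_0 = m_4 = 0.
Solving the tridiagonal system: m_0 = 0, m_1 = -383/70, m_2 = 136/35, m_3 = -347/105, m_4 = 0.
On [0, 2], s(x) = 5 + 142/105·x - 383/140·x² + 131/168·x³.
With x = 4/3: s(4/3) = 10739/2835.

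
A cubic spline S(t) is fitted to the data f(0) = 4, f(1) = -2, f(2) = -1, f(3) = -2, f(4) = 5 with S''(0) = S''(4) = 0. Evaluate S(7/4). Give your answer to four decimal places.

-1.2174

Write M_i for S''(x_i). With h_i = 1, 1, 1, 1 and divided differences Δ_i = -6, 1, -1, 7, the continuity of S' gives the tridiagonal system
  1·M_0 + 4·M_1 + 1·M_2 = 6(Δ_1 - Δ_0) = 42
  1·M_1 + 4·M_2 + 1·M_3 = 6(Δ_2 - Δ_1) = -12
  1·M_2 + 4·M_3 + 1·M_4 = 6(Δ_3 - Δ_2) = 48
Natural end conditions: M_0 = M_4 = 0.
Solving the tridiagonal system: M_0 = 0, M_1 = 363/28, M_2 = -69/7, M_3 = 405/28, M_4 = 0.
On [1, 2], S(t) = -2 - 47/28·(t - 1) + 363/56·(t - 1)² - 213/56·(t - 1)³.
With (t - 1) = 3/4: S(7/4) = -4363/3584.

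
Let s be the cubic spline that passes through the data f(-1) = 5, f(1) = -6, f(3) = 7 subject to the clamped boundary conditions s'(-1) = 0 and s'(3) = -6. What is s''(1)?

21

Put σ_i = s'' at the i-th knot. Here h = (2, 2) and Δ = (-11/2, 13/2), so the interior equations h_(i-1)·σ_(i-1) + 2(h_(i-1)+h_i)·σ_i + h_i·σ_(i+1) = 6(Δ_i − Δ_(i-1)) read
  2·σ_0 + 8·σ_1 + 2·σ_2 = 6(Δ_1 - Δ_0) = 72
Clamped end conditions give two more equations: 2h_0·σ_0 + h_0·σ_1 = 6(Δ_0 - s'(-1)) = -33 and h_1·σ_1 + 2h_1·σ_2 = 6(s'(3) - Δ_1) = -75.
Forward elimination and back-substitution give σ_0 = -75/4, σ_1 = 21, σ_2 = -117/4.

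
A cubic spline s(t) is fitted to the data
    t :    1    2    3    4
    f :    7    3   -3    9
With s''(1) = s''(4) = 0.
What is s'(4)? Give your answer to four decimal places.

16.9333

Write σ_i for s''(x_i). With h_i = 1, 1, 1 and divided differences Δ_i = -4, -6, 12, the continuity of s' gives the tridiagonal system
  1·σ_0 + 4·σ_1 + 1·σ_2 = 6(Δ_1 - Δ_0) = -12
  1·σ_1 + 4·σ_2 + 1·σ_3 = 6(Δ_2 - Δ_1) = 108
Natural end conditions: σ_0 = σ_3 = 0.
Hence σ_0 = 0, σ_1 = -52/5, σ_2 = 148/5, σ_3 = 0.
On [3, 4], s'(t) = b_2 + 2c_2·(t - 3) + 3d_2·(t - 3)² with b_2 = Δ_2 - h_2(2σ_2 + σ_3)/6 = 32/15, c_2 = σ_2/2 = 74/5, d_2 = (σ_3 - σ_2)/(6h_2) = -74/15. So s'(4) = 254/15.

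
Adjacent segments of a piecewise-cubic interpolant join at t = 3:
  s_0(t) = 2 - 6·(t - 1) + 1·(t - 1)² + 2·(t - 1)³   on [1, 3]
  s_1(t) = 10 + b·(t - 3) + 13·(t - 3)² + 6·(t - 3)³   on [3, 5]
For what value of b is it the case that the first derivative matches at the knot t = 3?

s_0'(t) = -6 + 2·(t - 1) + 6·(t - 1)², so s_0'(3) = 22. On the right, s_1'(3) = b, so b = 22.

22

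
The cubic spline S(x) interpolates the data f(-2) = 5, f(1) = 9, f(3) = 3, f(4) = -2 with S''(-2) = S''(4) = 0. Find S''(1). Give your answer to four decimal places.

Let m_i = S''(x_i). Step sizes h_i = 3, 2, 1; slopes of the chords Δ_i = (y_(i+1) - y_i)/h_i = 4/3, -3, -5.
  3·m_0 + 10·m_1 + 2·m_2 = 6(Δ_1 - Δ_0) = -26
  2·m_1 + 6·m_2 + 1·m_3 = 6(Δ_2 - Δ_1) = -12
Natural end conditions: m_0 = m_3 = 0.
Hence m_0 = 0, m_1 = -33/14, m_2 = -17/14, m_3 = 0.

-2.3571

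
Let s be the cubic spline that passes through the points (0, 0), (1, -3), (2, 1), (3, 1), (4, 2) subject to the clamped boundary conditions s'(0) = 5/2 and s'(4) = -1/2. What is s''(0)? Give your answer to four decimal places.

-26.6786

Put m_i = s'' at the i-th knot. Here h = (1, 1, 1, 1) and Δ = (-3, 4, 0, 1), so the interior equations h_(i-1)·m_(i-1) + 2(h_(i-1)+h_i)·m_i + h_i·m_(i+1) = 6(Δ_i − Δ_(i-1)) read
  1·m_0 + 4·m_1 + 1·m_2 = 6(Δ_1 - Δ_0) = 42
  1·m_1 + 4·m_2 + 1·m_3 = 6(Δ_2 - Δ_1) = -24
  1·m_2 + 4·m_3 + 1·m_4 = 6(Δ_3 - Δ_2) = 6
Clamped end conditions give two more equations: 2h_0·m_0 + h_0·m_1 = 6(Δ_0 - s'(0)) = -33 and h_3·m_3 + 2h_3·m_4 = 6(s'(4) - Δ_3) = -9.
Forward elimination and back-substitution give m_0 = -747/28, m_1 = 285/14, m_2 = -51/4, m_3 = 93/14, m_4 = -219/28.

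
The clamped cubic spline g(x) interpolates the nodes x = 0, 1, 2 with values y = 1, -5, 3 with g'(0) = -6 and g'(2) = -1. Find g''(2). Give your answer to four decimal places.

Put σ_i = g'' at the i-th knot. Here h = (1, 1) and Δ = (-6, 8), so the interior equations h_(i-1)·σ_(i-1) + 2(h_(i-1)+h_i)·σ_i + h_i·σ_(i+1) = 6(Δ_i − Δ_(i-1)) read
  1·σ_0 + 4·σ_1 + 1·σ_2 = 6(Δ_1 - Δ_0) = 84
Clamped end conditions give two more equations: 2h_0·σ_0 + h_0·σ_1 = 6(Δ_0 - g'(0)) = 0 and h_1·σ_1 + 2h_1·σ_2 = 6(g'(2) - Δ_1) = -54.
Solving: σ_0 = -37/2, σ_1 = 37, σ_2 = -91/2.

-45.5000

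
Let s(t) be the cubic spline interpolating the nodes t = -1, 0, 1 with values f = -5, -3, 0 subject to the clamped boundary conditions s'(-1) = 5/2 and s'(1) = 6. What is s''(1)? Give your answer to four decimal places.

Write M_i for s''(x_i). With h_i = 1, 1 and divided differences Δ_i = 2, 3, the continuity of s' gives the tridiagonal system
  1·M_0 + 4·M_1 + 1·M_2 = 6(Δ_1 - Δ_0) = 6
Clamped end conditions give two more equations: 2h_0·M_0 + h_0·M_1 = 6(Δ_0 - s'(-1)) = -3 and h_1·M_1 + 2h_1·M_2 = 6(s'(1) - Δ_1) = 18.
Solving the tridiagonal system: M_0 = -5/4, M_1 = -1/2, M_2 = 37/4.

9.2500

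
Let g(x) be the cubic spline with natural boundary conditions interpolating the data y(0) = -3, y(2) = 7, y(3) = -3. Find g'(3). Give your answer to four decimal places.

Put M_i = g'' at the i-th knot. Here h = (2, 1) and Δ = (5, -10), so the interior equations h_(i-1)·M_(i-1) + 2(h_(i-1)+h_i)·M_i + h_i·M_(i+1) = 6(Δ_i − Δ_(i-1)) read
  2·M_0 + 6·M_1 + 1·M_2 = 6(Δ_1 - Δ_0) = -90
Natural end conditions: M_0 = M_2 = 0.
Hence M_0 = 0, M_1 = -15, M_2 = 0.
On [2, 3], g'(x) = b_1 + 2c_1·(x - 2) + 3d_1·(x - 2)² with b_1 = Δ_1 - h_1(2M_1 + M_2)/6 = -5, c_1 = M_1/2 = -15/2, d_1 = (M_2 - M_1)/(6h_1) = 5/2. So g'(3) = -25/2.

-12.5000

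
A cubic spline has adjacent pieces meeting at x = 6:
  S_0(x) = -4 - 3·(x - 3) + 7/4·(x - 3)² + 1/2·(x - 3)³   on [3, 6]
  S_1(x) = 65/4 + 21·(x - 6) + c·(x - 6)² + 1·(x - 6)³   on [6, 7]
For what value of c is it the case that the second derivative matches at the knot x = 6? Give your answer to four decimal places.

6.2500

S_0''(x) = 7/2 + 3·(x - 3), so S_0''(6) = 25/2. On the right, S_1''(6) = 2c, so c = 25/4.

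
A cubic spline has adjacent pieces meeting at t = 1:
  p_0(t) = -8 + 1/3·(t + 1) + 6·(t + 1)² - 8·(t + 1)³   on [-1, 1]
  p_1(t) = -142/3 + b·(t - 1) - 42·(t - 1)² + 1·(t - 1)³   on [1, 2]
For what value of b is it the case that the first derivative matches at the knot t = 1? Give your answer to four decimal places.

p_0'(t) = 1/3 + 12·(t + 1) - 24·(t + 1)², so p_0'(1) = -215/3. On the right, p_1'(1) = b, so b = -215/3.

-71.6667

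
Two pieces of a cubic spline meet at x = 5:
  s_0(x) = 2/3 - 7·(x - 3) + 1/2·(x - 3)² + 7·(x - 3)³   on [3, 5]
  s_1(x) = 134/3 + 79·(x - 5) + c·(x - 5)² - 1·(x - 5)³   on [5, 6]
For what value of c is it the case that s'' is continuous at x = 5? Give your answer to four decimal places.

42.5000

s_0''(x) = 1 + 42·(x - 3), so s_0''(5) = 85. On the right, s_1''(5) = 2c, so c = 85/2.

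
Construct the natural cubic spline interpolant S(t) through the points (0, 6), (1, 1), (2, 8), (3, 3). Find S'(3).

With M_i denoting the second derivative at x_i, h_i = 1, 1, 1, and Δ_i = (y_(i+1) − y_i)/h_i = -5, 7, -5:
  1·M_0 + 4·M_1 + 1·M_2 = 6(Δ_1 - Δ_0) = 72
  1·M_1 + 4·M_2 + 1·M_3 = 6(Δ_2 - Δ_1) = -72
Natural end conditions: M_0 = M_3 = 0.
Forward elimination and back-substitution give M_0 = 0, M_1 = 24, M_2 = -24, M_3 = 0.
On [2, 3], S'(t) = b_2 + 2c_2·(t - 2) + 3d_2·(t - 2)² with b_2 = Δ_2 - h_2(2M_2 + M_3)/6 = 3, c_2 = M_2/2 = -12, d_2 = (M_3 - M_2)/(6h_2) = 4. So S'(3) = -9.

-9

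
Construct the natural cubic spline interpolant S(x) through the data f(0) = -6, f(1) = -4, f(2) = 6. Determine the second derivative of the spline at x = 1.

With M_i denoting the second derivative at x_i, h_i = 1, 1, and Δ_i = (y_(i+1) − y_i)/h_i = 2, 10:
  1·M_0 + 4·M_1 + 1·M_2 = 6(Δ_1 - Δ_0) = 48
Natural end conditions: M_0 = M_2 = 0.
Hence M_0 = 0, M_1 = 12, M_2 = 0.

12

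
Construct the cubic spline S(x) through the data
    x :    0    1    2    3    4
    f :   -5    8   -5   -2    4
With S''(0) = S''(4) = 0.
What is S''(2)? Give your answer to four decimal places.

With M_i denoting the second derivative at x_i, h_i = 1, 1, 1, 1, and Δ_i = (y_(i+1) − y_i)/h_i = 13, -13, 3, 6:
  1·M_0 + 4·M_1 + 1·M_2 = 6(Δ_1 - Δ_0) = -156
  1·M_1 + 4·M_2 + 1·M_3 = 6(Δ_2 - Δ_1) = 96
  1·M_2 + 4·M_3 + 1·M_4 = 6(Δ_3 - Δ_2) = 18
Natural end conditions: M_0 = M_4 = 0.
Hence M_0 = 0, M_1 = -1353/28, M_2 = 261/7, M_3 = -135/28, M_4 = 0.

37.2857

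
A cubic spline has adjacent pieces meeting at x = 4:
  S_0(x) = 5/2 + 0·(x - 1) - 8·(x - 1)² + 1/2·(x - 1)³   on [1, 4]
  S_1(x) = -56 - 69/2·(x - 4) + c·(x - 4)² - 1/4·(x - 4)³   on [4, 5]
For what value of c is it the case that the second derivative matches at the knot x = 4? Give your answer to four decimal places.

S_0''(x) = -16 + 3·(x - 1), so S_0''(4) = -7. On the right, S_1''(4) = 2c, so c = -7/2.

-3.5000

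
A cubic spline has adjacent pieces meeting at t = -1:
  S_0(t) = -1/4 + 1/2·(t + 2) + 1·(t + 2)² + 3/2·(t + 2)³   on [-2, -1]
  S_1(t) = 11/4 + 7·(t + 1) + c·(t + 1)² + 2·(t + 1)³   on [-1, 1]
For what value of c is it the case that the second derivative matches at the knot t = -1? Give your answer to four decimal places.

S_0''(t) = 2 + 9·(t + 2), so S_0''(-1) = 11. On the right, S_1''(-1) = 2c, so c = 11/2.

5.5000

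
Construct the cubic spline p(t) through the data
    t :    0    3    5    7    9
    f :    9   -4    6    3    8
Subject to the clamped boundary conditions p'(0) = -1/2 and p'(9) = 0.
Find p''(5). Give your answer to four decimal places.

-9.1812

With M_i denoting the second derivative at x_i, h_i = 3, 2, 2, 2, and Δ_i = (y_(i+1) − y_i)/h_i = -13/3, 5, -3/2, 5/2:
  3·M_0 + 10·M_1 + 2·M_2 = 6(Δ_1 - Δ_0) = 56
  2·M_1 + 8·M_2 + 2·M_3 = 6(Δ_2 - Δ_1) = -39
  2·M_2 + 8·M_3 + 2·M_4 = 6(Δ_3 - Δ_2) = 24
Clamped end conditions give two more equations: 2h_0·M_0 + h_0·M_1 = 6(Δ_0 - p'(0)) = -23 and h_3·M_3 + 2h_3·M_4 = 6(p'(9) - Δ_3) = -15.
Hence M_0 = -613/69, M_1 = 697/69, M_2 = -1267/138, M_3 = 983/138, M_4 = -1009/138.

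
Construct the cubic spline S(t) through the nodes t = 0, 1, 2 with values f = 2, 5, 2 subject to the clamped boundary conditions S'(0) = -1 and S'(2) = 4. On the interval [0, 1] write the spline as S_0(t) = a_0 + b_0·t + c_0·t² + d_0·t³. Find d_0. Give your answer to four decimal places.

-7.7500

With M_i denoting the second derivative at x_i, h_i = 1, 1, and Δ_i = (y_(i+1) − y_i)/h_i = 3, -3:
  1·M_0 + 4·M_1 + 1·M_2 = 6(Δ_1 - Δ_0) = -36
Clamped end conditions give two more equations: 2h_0·M_0 + h_0·M_1 = 6(Δ_0 - S'(0)) = 24 and h_1·M_1 + 2h_1·M_2 = 6(S'(2) - Δ_1) = 42.
Hence M_0 = 47/2, M_1 = -23, M_2 = 65/2.
On [0, 1], with S_0(t) = a_0 + b_0·t + c_0·t² + d_0·t³: c_0 = M_0/2 = 47/4, d_0 = (M_1 - M_0)/(6h_0) = -31/4, b_0 = Δ_0 - h_0(2M_0 + M_1)/6 = -1.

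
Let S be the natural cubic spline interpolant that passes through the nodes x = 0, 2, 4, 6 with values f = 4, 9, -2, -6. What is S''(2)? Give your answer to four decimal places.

-7.1000

Put M_i = S'' at the i-th knot. Here h = (2, 2, 2) and Δ = (5/2, -11/2, -2), so the interior equations h_(i-1)·M_(i-1) + 2(h_(i-1)+h_i)·M_i + h_i·M_(i+1) = 6(Δ_i − Δ_(i-1)) read
  2·M_0 + 8·M_1 + 2·M_2 = 6(Δ_1 - Δ_0) = -48
  2·M_1 + 8·M_2 + 2·M_3 = 6(Δ_2 - Δ_1) = 21
Natural end conditions: M_0 = M_3 = 0.
Hence M_0 = 0, M_1 = -71/10, M_2 = 22/5, M_3 = 0.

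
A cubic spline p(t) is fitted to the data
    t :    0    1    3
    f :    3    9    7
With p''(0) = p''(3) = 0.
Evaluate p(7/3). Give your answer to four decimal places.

With M_i denoting the second derivative at x_i, h_i = 1, 2, and Δ_i = (y_(i+1) − y_i)/h_i = 6, -1:
  1·M_0 + 6·M_1 + 2·M_2 = 6(Δ_1 - Δ_0) = -42
Natural end conditions: M_0 = M_2 = 0.
Hence M_0 = 0, M_1 = -7, M_2 = 0.
On [1, 3], p(t) = 9 + 11/3·(t - 1) - 7/2·(t - 1)² + 7/12·(t - 1)³.
With (t - 1) = 4/3: p(7/3) = 733/81.

9.0494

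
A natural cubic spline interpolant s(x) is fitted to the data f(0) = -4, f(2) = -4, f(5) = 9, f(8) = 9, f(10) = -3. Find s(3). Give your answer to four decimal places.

-0.4847

Write m_i for s''(x_i). With h_i = 2, 3, 3, 2 and divided differences Δ_i = 0, 13/3, 0, -6, the continuity of s' gives the tridiagonal system
  2·m_0 + 10·m_1 + 3·m_2 = 6(Δ_1 - Δ_0) = 26
  3·m_1 + 12·m_2 + 3·m_3 = 6(Δ_2 - Δ_1) = -26
  3·m_2 + 10·m_3 + 2·m_4 = 6(Δ_3 - Δ_2) = -36
Natural end conditions: m_0 = m_4 = 0.
Forward elimination and back-substitution give m_0 = 0, m_1 = 557/170, m_2 = -115/51, m_3 = -497/170, m_4 = 0.
On [2, 5], s(x) = -4 + 557/255·(x - 2) + 557/340·(x - 2)² - 2821/9180·(x - 2)³.
With (x - 2) = 1: s(3) = -445/918.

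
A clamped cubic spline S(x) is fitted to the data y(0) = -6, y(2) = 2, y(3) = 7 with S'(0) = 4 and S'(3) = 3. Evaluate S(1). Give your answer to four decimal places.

-2.3333

Let m_i = S''(x_i). Step sizes h_i = 2, 1; slopes of the chords Δ_i = (y_(i+1) - y_i)/h_i = 4, 5.
  2·m_0 + 6·m_1 + 1·m_2 = 6(Δ_1 - Δ_0) = 6
Clamped end conditions give two more equations: 2h_0·m_0 + h_0·m_1 = 6(Δ_0 - S'(0)) = 0 and h_1·m_1 + 2h_1·m_2 = 6(S'(3) - Δ_1) = -12.
Solving the tridiagonal system: m_0 = -4/3, m_1 = 8/3, m_2 = -22/3.
On [0, 2], S(x) = -6 + 4·x - 2/3·x² + 1/3·x³.
With x = 1: S(1) = -7/3.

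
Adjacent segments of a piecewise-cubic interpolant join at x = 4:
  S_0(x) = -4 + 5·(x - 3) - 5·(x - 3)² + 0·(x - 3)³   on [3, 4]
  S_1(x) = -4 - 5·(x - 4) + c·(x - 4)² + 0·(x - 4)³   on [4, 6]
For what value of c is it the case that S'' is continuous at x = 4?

-5

S_0''(x) = -10 + 0·(x - 3), so S_0''(4) = -10. On the right, S_1''(4) = 2c, so c = -5.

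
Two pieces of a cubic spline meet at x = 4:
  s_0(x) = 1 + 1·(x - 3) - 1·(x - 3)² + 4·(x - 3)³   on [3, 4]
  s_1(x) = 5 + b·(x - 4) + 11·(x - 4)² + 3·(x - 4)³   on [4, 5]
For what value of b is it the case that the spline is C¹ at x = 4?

s_0'(x) = 1 - 2·(x - 3) + 12·(x - 3)², so s_0'(4) = 11. On the right, s_1'(4) = b, so b = 11.

11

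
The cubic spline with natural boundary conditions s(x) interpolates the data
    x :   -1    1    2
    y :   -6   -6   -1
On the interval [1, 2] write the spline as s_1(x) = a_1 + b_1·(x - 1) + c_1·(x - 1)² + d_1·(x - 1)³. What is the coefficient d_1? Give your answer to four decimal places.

-0.8333

Write σ_i for s''(x_i). With h_i = 2, 1 and divided differences Δ_i = 0, 5, the continuity of s' gives the tridiagonal system
  2·σ_0 + 6·σ_1 + 1·σ_2 = 6(Δ_1 - Δ_0) = 30
Natural end conditions: σ_0 = σ_2 = 0.
Forward elimination and back-substitution give σ_0 = 0, σ_1 = 5, σ_2 = 0.
On [1, 2], with s_1(x) = a_1 + b_1·(x - 1) + c_1·(x - 1)² + d_1·(x - 1)³: c_1 = σ_1/2 = 5/2, d_1 = (σ_2 - σ_1)/(6h_1) = -5/6, b_1 = Δ_1 - h_1(2σ_1 + σ_2)/6 = 10/3.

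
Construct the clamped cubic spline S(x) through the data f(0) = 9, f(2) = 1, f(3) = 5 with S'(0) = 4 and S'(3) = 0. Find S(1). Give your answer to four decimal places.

Let M_i = S''(x_i). Step sizes h_i = 2, 1; slopes of the chords Δ_i = (y_(i+1) - y_i)/h_i = -4, 4.
  2·M_0 + 6·M_1 + 1·M_2 = 6(Δ_1 - Δ_0) = 48
Clamped end conditions give two more equations: 2h_0·M_0 + h_0·M_1 = 6(Δ_0 - S'(0)) = -48 and h_1·M_1 + 2h_1·M_2 = 6(S'(3) - Δ_1) = -24.
Hence M_0 = -64/3, M_1 = 56/3, M_2 = -64/3.
On [0, 2], S(x) = 9 + 4·x - 32/3·x² + 10/3·x³.
With x = 1: S(1) = 17/3.

5.6667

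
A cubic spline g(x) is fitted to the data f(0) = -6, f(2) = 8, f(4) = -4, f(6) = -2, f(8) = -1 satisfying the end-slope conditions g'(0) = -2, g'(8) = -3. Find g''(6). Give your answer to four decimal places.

Let M_i = g''(x_i). Step sizes h_i = 2, 2, 2, 2; slopes of the chords Δ_i = (y_(i+1) - y_i)/h_i = 7, -6, 1, 1/2.
  2·M_0 + 8·M_1 + 2·M_2 = 6(Δ_1 - Δ_0) = -78
  2·M_1 + 8·M_2 + 2·M_3 = 6(Δ_2 - Δ_1) = 42
  2·M_2 + 8·M_3 + 2·M_4 = 6(Δ_3 - Δ_2) = -3
Clamped end conditions give two more equations: 2h_0·M_0 + h_0·M_1 = 6(Δ_0 - g'(0)) = 54 and h_3·M_3 + 2h_3·M_4 = 6(g'(8) - Δ_3) = -21.
Solving: M_0 = 2515/112, M_1 = -1003/56, M_2 = 163/16, M_3 = -103/56, M_4 = -485/112.

-1.8393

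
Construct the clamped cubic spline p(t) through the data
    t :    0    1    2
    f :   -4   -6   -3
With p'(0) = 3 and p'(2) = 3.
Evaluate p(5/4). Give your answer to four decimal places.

With σ_i denoting the second derivative at x_i, h_i = 1, 1, and Δ_i = (y_(i+1) − y_i)/h_i = -2, 3:
  1·σ_0 + 4·σ_1 + 1·σ_2 = 6(Δ_1 - Δ_0) = 30
Clamped end conditions give two more equations: 2h_0·σ_0 + h_0·σ_1 = 6(Δ_0 - p'(0)) = -30 and h_1·σ_1 + 2h_1·σ_2 = 6(p'(2) - Δ_1) = 0.
Solving: σ_0 = -45/2, σ_1 = 15, σ_2 = -15/2.
On [1, 2], p(t) = -6 - 3/4·(t - 1) + 15/2·(t - 1)² - 15/4·(t - 1)³.
With (t - 1) = 1/4: p(5/4) = -1479/256.

-5.7773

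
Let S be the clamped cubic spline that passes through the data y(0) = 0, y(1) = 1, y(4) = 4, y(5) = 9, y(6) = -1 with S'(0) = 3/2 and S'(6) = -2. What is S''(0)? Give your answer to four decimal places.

Let M_i = S''(x_i). Step sizes h_i = 1, 3, 1, 1; slopes of the chords Δ_i = (y_(i+1) - y_i)/h_i = 1, 1, 5, -10.
  1·M_0 + 8·M_1 + 3·M_2 = 6(Δ_1 - Δ_0) = 0
  3·M_1 + 8·M_2 + 1·M_3 = 6(Δ_2 - Δ_1) = 24
  1·M_2 + 4·M_3 + 1·M_4 = 6(Δ_3 - Δ_2) = -90
Clamped end conditions give two more equations: 2h_0·M_0 + h_0·M_1 = 6(Δ_0 - S'(0)) = -3 and h_3·M_3 + 2h_3·M_4 = 6(S'(6) - Δ_3) = 48.
Solving the tridiagonal system: M_0 = 9/76, M_1 = -123/38, M_2 = 653/76, M_3 = -1331/38, M_4 = 3155/76.

0.1184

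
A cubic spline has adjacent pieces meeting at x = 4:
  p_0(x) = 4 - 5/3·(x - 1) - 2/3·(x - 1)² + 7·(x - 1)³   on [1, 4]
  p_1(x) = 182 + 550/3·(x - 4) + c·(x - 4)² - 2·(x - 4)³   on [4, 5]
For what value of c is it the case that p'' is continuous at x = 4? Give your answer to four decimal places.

p_0''(x) = -4/3 + 42·(x - 1), so p_0''(4) = 374/3. On the right, p_1''(4) = 2c, so c = 187/3.

62.3333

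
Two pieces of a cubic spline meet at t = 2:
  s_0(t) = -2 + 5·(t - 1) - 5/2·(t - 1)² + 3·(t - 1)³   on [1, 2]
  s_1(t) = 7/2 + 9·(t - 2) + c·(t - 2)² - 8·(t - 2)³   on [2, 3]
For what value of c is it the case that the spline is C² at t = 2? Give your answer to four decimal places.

6.5000

s_0''(t) = -5 + 18·(t - 1), so s_0''(2) = 13. On the right, s_1''(2) = 2c, so c = 13/2.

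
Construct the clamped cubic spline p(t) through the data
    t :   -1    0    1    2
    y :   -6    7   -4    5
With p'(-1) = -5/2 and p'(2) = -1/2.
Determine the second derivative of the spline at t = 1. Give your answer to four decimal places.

63.1333

Put σ_i = p'' at the i-th knot. Here h = (1, 1, 1) and Δ = (13, -11, 9), so the interior equations h_(i-1)·σ_(i-1) + 2(h_(i-1)+h_i)·σ_i + h_i·σ_(i+1) = 6(Δ_i − Δ_(i-1)) read
  1·σ_0 + 4·σ_1 + 1·σ_2 = 6(Δ_1 - Δ_0) = -144
  1·σ_1 + 4·σ_2 + 1·σ_3 = 6(Δ_2 - Δ_1) = 120
Clamped end conditions give two more equations: 2h_0·σ_0 + h_0·σ_1 = 6(Δ_0 - p'(-1)) = 93 and h_2·σ_2 + 2h_2·σ_3 = 6(p'(2) - Δ_2) = -57.
Forward elimination and back-substitution give σ_0 = 1241/15, σ_1 = -1087/15, σ_2 = 947/15, σ_3 = -901/15.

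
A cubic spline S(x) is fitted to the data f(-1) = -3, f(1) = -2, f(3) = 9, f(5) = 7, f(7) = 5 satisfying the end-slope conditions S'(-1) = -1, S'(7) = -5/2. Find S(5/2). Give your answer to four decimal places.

6.8887

Let M_i = S''(x_i). Step sizes h_i = 2, 2, 2, 2; slopes of the chords Δ_i = (y_(i+1) - y_i)/h_i = 1/2, 11/2, -1, -1.
  2·M_0 + 8·M_1 + 2·M_2 = 6(Δ_1 - Δ_0) = 30
  2·M_1 + 8·M_2 + 2·M_3 = 6(Δ_2 - Δ_1) = -39
  2·M_2 + 8·M_3 + 2·M_4 = 6(Δ_3 - Δ_2) = 0
Clamped end conditions give two more equations: 2h_0·M_0 + h_0·M_1 = 6(Δ_0 - S'(-1)) = 9 and h_3·M_3 + 2h_3·M_4 = 6(S'(7) - Δ_3) = -9.
Forward elimination and back-substitution give M_0 = -9/16, M_1 = 45/8, M_2 = -111/16, M_3 = 21/8, M_4 = -57/16.
On [1, 3], S(x) = -2 + 65/16·(x - 1) + 45/16·(x - 1)² - 67/64·(x - 1)³.
With (x - 1) = 3/2: S(5/2) = 3527/512.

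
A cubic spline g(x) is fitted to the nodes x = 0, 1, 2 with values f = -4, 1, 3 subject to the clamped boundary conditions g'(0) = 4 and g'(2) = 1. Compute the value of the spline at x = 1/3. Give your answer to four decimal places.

Let M_i = g''(x_i). Step sizes h_i = 1, 1; slopes of the chords Δ_i = (y_(i+1) - y_i)/h_i = 5, 2.
  1·M_0 + 4·M_1 + 1·M_2 = 6(Δ_1 - Δ_0) = -18
Clamped end conditions give two more equations: 2h_0·M_0 + h_0·M_1 = 6(Δ_0 - g'(0)) = 6 and h_1·M_1 + 2h_1·M_2 = 6(g'(2) - Δ_1) = -6.
Forward elimination and back-substitution give M_0 = 6, M_1 = -6, M_2 = 0.
On [0, 1], g(x) = -4 + 4·x + 3·x² - 2·x³.
With x = 1/3: g(1/3) = -65/27.

-2.4074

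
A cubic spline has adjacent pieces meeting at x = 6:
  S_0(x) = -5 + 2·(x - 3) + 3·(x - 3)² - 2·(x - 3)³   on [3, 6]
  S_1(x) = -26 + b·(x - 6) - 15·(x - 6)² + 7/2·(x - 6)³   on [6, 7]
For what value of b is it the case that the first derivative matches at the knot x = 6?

-34

S_0'(x) = 2 + 6·(x - 3) - 6·(x - 3)², so S_0'(6) = -34. On the right, S_1'(6) = b, so b = -34.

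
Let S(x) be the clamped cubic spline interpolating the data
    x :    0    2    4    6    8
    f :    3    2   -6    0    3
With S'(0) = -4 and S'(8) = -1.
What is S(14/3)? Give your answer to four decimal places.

Write M_i for S''(x_i). With h_i = 2, 2, 2, 2 and divided differences Δ_i = -1/2, -4, 3, 3/2, the continuity of S' gives the tridiagonal system
  2·M_0 + 8·M_1 + 2·M_2 = 6(Δ_1 - Δ_0) = -21
  2·M_1 + 8·M_2 + 2·M_3 = 6(Δ_2 - Δ_1) = 42
  2·M_2 + 8·M_3 + 2·M_4 = 6(Δ_3 - Δ_2) = -9
Clamped end conditions give two more equations: 2h_0·M_0 + h_0·M_1 = 6(Δ_0 - S'(0)) = 21 and h_3·M_3 + 2h_3·M_4 = 6(S'(8) - Δ_3) = -15.
Solving: M_0 = 60/7, M_1 = -93/14, M_2 = 15/2, M_3 = -33/14, M_4 = -18/7.
On [4, 6], S(x) = -6 - 17/14·(x - 4) + 15/4·(x - 4)² - 23/28·(x - 4)³.
With (x - 4) = 2/3: S(14/3) = -1018/189.

-5.3862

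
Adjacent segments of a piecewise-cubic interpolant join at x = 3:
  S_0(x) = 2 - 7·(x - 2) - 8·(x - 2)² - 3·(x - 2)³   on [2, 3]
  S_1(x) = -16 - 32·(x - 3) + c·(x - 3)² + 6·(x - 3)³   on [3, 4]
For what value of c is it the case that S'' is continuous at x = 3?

S_0''(x) = -16 - 18·(x - 2), so S_0''(3) = -34. On the right, S_1''(3) = 2c, so c = -17.

-17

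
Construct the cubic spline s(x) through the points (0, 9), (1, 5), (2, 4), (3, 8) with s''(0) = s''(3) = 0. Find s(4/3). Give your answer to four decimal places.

4.1580

Put σ_i = s'' at the i-th knot. Here h = (1, 1, 1) and Δ = (-4, -1, 4), so the interior equations h_(i-1)·σ_(i-1) + 2(h_(i-1)+h_i)·σ_i + h_i·σ_(i+1) = 6(Δ_i − Δ_(i-1)) read
  1·σ_0 + 4·σ_1 + 1·σ_2 = 6(Δ_1 - Δ_0) = 18
  1·σ_1 + 4·σ_2 + 1·σ_3 = 6(Δ_2 - Δ_1) = 30
Natural end conditions: σ_0 = σ_3 = 0.
Forward elimination and back-substitution give σ_0 = 0, σ_1 = 14/5, σ_2 = 34/5, σ_3 = 0.
On [1, 2], s(x) = 5 - 46/15·(x - 1) + 7/5·(x - 1)² + 2/3·(x - 1)³.
With (x - 1) = 1/3: s(4/3) = 1684/405.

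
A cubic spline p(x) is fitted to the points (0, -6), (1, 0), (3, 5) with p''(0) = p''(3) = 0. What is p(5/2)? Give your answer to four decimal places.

4.2969

Let σ_i = p''(x_i). Step sizes h_i = 1, 2; slopes of the chords Δ_i = (y_(i+1) - y_i)/h_i = 6, 5/2.
  1·σ_0 + 6·σ_1 + 2·σ_2 = 6(Δ_1 - Δ_0) = -21
Natural end conditions: σ_0 = σ_2 = 0.
Solving: σ_0 = 0, σ_1 = -7/2, σ_2 = 0.
On [1, 3], p(x) = 0 + 29/6·(x - 1) - 7/4·(x - 1)² + 7/24·(x - 1)³.
With (x - 1) = 3/2: p(5/2) = 275/64.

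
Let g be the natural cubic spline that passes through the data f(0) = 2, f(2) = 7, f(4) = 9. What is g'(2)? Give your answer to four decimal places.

Put M_i = g'' at the i-th knot. Here h = (2, 2) and Δ = (5/2, 1), so the interior equations h_(i-1)·M_(i-1) + 2(h_(i-1)+h_i)·M_i + h_i·M_(i+1) = 6(Δ_i − Δ_(i-1)) read
  2·M_0 + 8·M_1 + 2·M_2 = 6(Δ_1 - Δ_0) = -9
Natural end conditions: M_0 = M_2 = 0.
Solving the tridiagonal system: M_0 = 0, M_1 = -9/8, M_2 = 0.
On [2, 4], g'(t) = b_1 + 2c_1·(t - 2) + 3d_1·(t - 2)² with b_1 = Δ_1 - h_1(2M_1 + M_2)/6 = 7/4, c_1 = M_1/2 = -9/16, d_1 = (M_2 - M_1)/(6h_1) = 3/32. So g'(2) = 7/4.

1.7500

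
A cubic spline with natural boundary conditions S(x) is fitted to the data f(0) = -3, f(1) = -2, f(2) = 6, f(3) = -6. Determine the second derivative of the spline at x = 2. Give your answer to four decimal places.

Let M_i = S''(x_i). Step sizes h_i = 1, 1, 1; slopes of the chords Δ_i = (y_(i+1) - y_i)/h_i = 1, 8, -12.
  1·M_0 + 4·M_1 + 1·M_2 = 6(Δ_1 - Δ_0) = 42
  1·M_1 + 4·M_2 + 1·M_3 = 6(Δ_2 - Δ_1) = -120
Natural end conditions: M_0 = M_3 = 0.
Forward elimination and back-substitution give M_0 = 0, M_1 = 96/5, M_2 = -174/5, M_3 = 0.

-34.8000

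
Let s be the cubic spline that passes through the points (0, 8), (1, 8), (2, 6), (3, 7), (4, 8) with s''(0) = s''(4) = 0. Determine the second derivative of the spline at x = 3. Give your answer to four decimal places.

Put σ_i = s'' at the i-th knot. Here h = (1, 1, 1, 1) and Δ = (0, -2, 1, 1), so the interior equations h_(i-1)·σ_(i-1) + 2(h_(i-1)+h_i)·σ_i + h_i·σ_(i+1) = 6(Δ_i − Δ_(i-1)) read
  1·σ_0 + 4·σ_1 + 1·σ_2 = 6(Δ_1 - Δ_0) = -12
  1·σ_1 + 4·σ_2 + 1·σ_3 = 6(Δ_2 - Δ_1) = 18
  1·σ_2 + 4·σ_3 + 1·σ_4 = 6(Δ_3 - Δ_2) = 0
Natural end conditions: σ_0 = σ_4 = 0.
Hence σ_0 = 0, σ_1 = -9/2, σ_2 = 6, σ_3 = -3/2, σ_4 = 0.

-1.5000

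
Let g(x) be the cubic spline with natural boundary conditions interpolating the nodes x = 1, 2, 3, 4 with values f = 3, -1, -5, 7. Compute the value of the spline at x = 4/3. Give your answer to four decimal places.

1.9827

Let M_i = g''(x_i). Step sizes h_i = 1, 1, 1; slopes of the chords Δ_i = (y_(i+1) - y_i)/h_i = -4, -4, 12.
  1·M_0 + 4·M_1 + 1·M_2 = 6(Δ_1 - Δ_0) = 0
  1·M_1 + 4·M_2 + 1·M_3 = 6(Δ_2 - Δ_1) = 96
Natural end conditions: M_0 = M_3 = 0.
Hence M_0 = 0, M_1 = -32/5, M_2 = 128/5, M_3 = 0.
On [1, 2], g(x) = 3 - 44/15·(x - 1) + 0·(x - 1)² - 16/15·(x - 1)³.
With (x - 1) = 1/3: g(4/3) = 803/405.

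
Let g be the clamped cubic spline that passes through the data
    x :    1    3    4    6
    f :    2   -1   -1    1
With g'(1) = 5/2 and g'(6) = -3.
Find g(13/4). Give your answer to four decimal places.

-1.3105

Let M_i = g''(x_i). Step sizes h_i = 2, 1, 2; slopes of the chords Δ_i = (y_(i+1) - y_i)/h_i = -3/2, 0, 1.
  2·M_0 + 6·M_1 + 1·M_2 = 6(Δ_1 - Δ_0) = 9
  1·M_1 + 6·M_2 + 2·M_3 = 6(Δ_2 - Δ_1) = 6
Clamped end conditions give two more equations: 2h_0·M_0 + h_0·M_1 = 6(Δ_0 - g'(1)) = -24 and h_2·M_2 + 2h_2·M_3 = 6(g'(6) - Δ_2) = -24.
Solving the tridiagonal system: M_0 = -125/16, M_1 = 29/8, M_2 = 23/8, M_3 = -119/16.
On [3, 4], g(x) = -1 - 27/16·(x - 3) + 29/16·(x - 3)² - 1/8·(x - 3)³.
With (x - 3) = 1/4: g(13/4) = -671/512.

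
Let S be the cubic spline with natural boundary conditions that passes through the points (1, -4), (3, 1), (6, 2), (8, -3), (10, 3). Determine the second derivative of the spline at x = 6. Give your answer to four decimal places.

-2.4826

With σ_i denoting the second derivative at x_i, h_i = 2, 3, 2, 2, and Δ_i = (y_(i+1) − y_i)/h_i = 5/2, 1/3, -5/2, 3:
  2·σ_0 + 10·σ_1 + 3·σ_2 = 6(Δ_1 - Δ_0) = -13
  3·σ_1 + 10·σ_2 + 2·σ_3 = 6(Δ_2 - Δ_1) = -17
  2·σ_2 + 8·σ_3 + 2·σ_4 = 6(Δ_3 - Δ_2) = 33
Natural end conditions: σ_0 = σ_4 = 0.
Hence σ_0 = 0, σ_1 = -191/344, σ_2 = -427/172, σ_3 = 3265/688, σ_4 = 0.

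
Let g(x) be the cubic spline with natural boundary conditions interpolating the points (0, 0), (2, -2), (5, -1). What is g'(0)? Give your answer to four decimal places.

-1.2667

Let m_i = g''(x_i). Step sizes h_i = 2, 3; slopes of the chords Δ_i = (y_(i+1) - y_i)/h_i = -1, 1/3.
  2·m_0 + 10·m_1 + 3·m_2 = 6(Δ_1 - Δ_0) = 8
Natural end conditions: m_0 = m_2 = 0.
Forward elimination and back-substitution give m_0 = 0, m_1 = 4/5, m_2 = 0.
On [0, 2], g'(x) = b_0 + 2c_0·x + 3d_0·x² with b_0 = Δ_0 - h_0(2m_0 + m_1)/6 = -19/15, c_0 = m_0/2 = 0, d_0 = (m_1 - m_0)/(6h_0) = 1/15. So g'(0) = -19/15.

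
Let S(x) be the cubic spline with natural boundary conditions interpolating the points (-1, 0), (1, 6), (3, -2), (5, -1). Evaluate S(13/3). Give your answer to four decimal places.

-2.3210

With m_i denoting the second derivative at x_i, h_i = 2, 2, 2, and Δ_i = (y_(i+1) − y_i)/h_i = 3, -4, 1/2:
  2·m_0 + 8·m_1 + 2·m_2 = 6(Δ_1 - Δ_0) = -42
  2·m_1 + 8·m_2 + 2·m_3 = 6(Δ_2 - Δ_1) = 27
Natural end conditions: m_0 = m_3 = 0.
Forward elimination and back-substitution give m_0 = 0, m_1 = -13/2, m_2 = 5, m_3 = 0.
On [3, 5], S(x) = -2 - 17/6·(x - 3) + 5/2·(x - 3)² - 5/12·(x - 3)³.
With (x - 3) = 4/3: S(13/3) = -188/81.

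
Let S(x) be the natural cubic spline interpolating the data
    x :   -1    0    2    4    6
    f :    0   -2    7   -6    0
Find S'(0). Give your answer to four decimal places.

1.6829

With M_i denoting the second derivative at x_i, h_i = 1, 2, 2, 2, and Δ_i = (y_(i+1) − y_i)/h_i = -2, 9/2, -13/2, 3:
  1·M_0 + 6·M_1 + 2·M_2 = 6(Δ_1 - Δ_0) = 39
  2·M_1 + 8·M_2 + 2·M_3 = 6(Δ_2 - Δ_1) = -66
  2·M_2 + 8·M_3 + 2·M_4 = 6(Δ_3 - Δ_2) = 57
Natural end conditions: M_0 = M_4 = 0.
Forward elimination and back-substitution give M_0 = 0, M_1 = 453/41, M_2 = -1119/82, M_3 = 432/41, M_4 = 0.
On [0, 2], S'(x) = b_1 + 2c_1·x + 3d_1·x² with b_1 = Δ_1 - h_1(2M_1 + M_2)/6 = 69/41, c_1 = M_1/2 = 453/82, d_1 = (M_2 - M_1)/(6h_1) = -675/328. So S'(0) = 69/41.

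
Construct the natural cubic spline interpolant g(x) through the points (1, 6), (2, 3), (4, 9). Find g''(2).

Let σ_i = g''(x_i). Step sizes h_i = 1, 2; slopes of the chords Δ_i = (y_(i+1) - y_i)/h_i = -3, 3.
  1·σ_0 + 6·σ_1 + 2·σ_2 = 6(Δ_1 - Δ_0) = 36
Natural end conditions: σ_0 = σ_2 = 0.
Forward elimination and back-substitution give σ_0 = 0, σ_1 = 6, σ_2 = 0.

6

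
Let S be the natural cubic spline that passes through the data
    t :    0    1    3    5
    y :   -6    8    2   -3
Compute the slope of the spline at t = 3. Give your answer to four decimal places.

-5.8636

Write M_i for S''(x_i). With h_i = 1, 2, 2 and divided differences Δ_i = 14, -3, -5/2, the continuity of S' gives the tridiagonal system
  1·M_0 + 6·M_1 + 2·M_2 = 6(Δ_1 - Δ_0) = -102
  2·M_1 + 8·M_2 + 2·M_3 = 6(Δ_2 - Δ_1) = 3
Natural end conditions: M_0 = M_3 = 0.
Solving: M_0 = 0, M_1 = -411/22, M_2 = 111/22, M_3 = 0.
On [3, 5], S'(t) = b_2 + 2c_2·(t - 3) + 3d_2·(t - 3)² with b_2 = Δ_2 - h_2(2M_2 + M_3)/6 = -129/22, c_2 = M_2/2 = 111/44, d_2 = (M_3 - M_2)/(6h_2) = -37/88. So S'(3) = -129/22.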